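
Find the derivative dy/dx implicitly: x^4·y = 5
Differentiate the relation implicitly: treat y = y(x) and apply the chain rule, so every y-derivative picks up a y' = dy/dx factor.

With everything moved to the left-hand side, differentiate term by term:
  d/dx[x^4y] = x^4·y' + 4x^3y
  d/dx[-5] = 0

Separating the contributions that come from x directly and those that come through y:
  without y':      4x^3y
  multiplying y':  x^4

so (4x^3y) + (x^4)·y' = 0, and therefore
  dy/dx = -(4x^3y)/(x^4) = -4y/x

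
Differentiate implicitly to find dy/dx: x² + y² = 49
Apply d/dx to both sides, remembering that y depends on x. Each occurrence of y therefore brings in a y' = dy/dx via the chain rule.

With F(x, y) equal to the left-hand side minus the right, differentiate F term by term:
  d/dx[x^2] = 2x
  d/dx[y^2] = 2y·y'
  d/dx[-49] = 0
Adding these up, d/dx[F] = 0 becomes
  (2x) + (2y)·y' = 0,
so isolating y',
  dy/dx = -(2x)/(2y) = -x/y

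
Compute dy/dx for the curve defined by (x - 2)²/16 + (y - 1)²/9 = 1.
Differentiate the relation implicitly: treat y = y(x) and apply the chain rule, so every y-derivative picks up a y' = dy/dx factor.

With everything moved to the left-hand side, differentiate term by term:
  d/dx[(x - 2)^2/16] = x/8 - 1/4
  d/dx[(y - 1)^2/9] = 2·y'(y - 1)/9
  d/dx[-1] = 0

Separating the contributions that come from x directly and those that come through y:
  without y':      x/8 - 1/4
  multiplying y':  2y/9 - 2/9

so (x/8 - 1/4) + (2y/9 - 2/9)·y' = 0, and therefore
  dy/dx = -(x/8 - 1/4)/(2y/9 - 2/9)
        = -((x - 2)/8)/(2(y - 1)/9) = 9(2 - x)/(16(y - 1))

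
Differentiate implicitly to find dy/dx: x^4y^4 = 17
Apply d/dx to both sides, remembering that y depends on x. Each occurrence of y therefore brings in a y' = dy/dx via the chain rule.

With F(x, y) equal to the left-hand side minus the right, differentiate F term by term:
  d/dx[x^4y^4] = 4x^4y^3·y' + 4x^3y^4
  d/dx[-17] = 0
Adding these up, d/dx[F] = 0 becomes
  (4x^3y^4) + (4x^4y^3)·y' = 0,
so isolating y',
  dy/dx = -(4x^3y^4)/(4x^4y^3) = -y/x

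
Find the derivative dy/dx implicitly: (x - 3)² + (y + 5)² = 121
Differentiate the relation implicitly: treat y = y(x) and apply the chain rule, so every y-derivative picks up a y' = dy/dx factor.

With everything moved to the left-hand side, differentiate term by term:
  d/dx[(x - 3)^2] = 2x - 6
  d/dx[(y + 5)^2] = 2·y'(y + 5)
  d/dx[-121] = 0

Separating the contributions that come from x directly and those that come through y:
  without y':      2x - 6
  multiplying y':  2y + 10

so (2x - 6) + (2y + 10)·y' = 0, and therefore
  dy/dx = -(2x - 6)/(2y + 10) = (3 - x)/(y + 5)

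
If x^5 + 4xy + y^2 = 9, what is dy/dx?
Apply d/dx to both sides, remembering that y depends on x. Each occurrence of y therefore brings in a y' = dy/dx via the chain rule.

With F(x, y) equal to the left-hand side minus the right, differentiate F term by term:
  d/dx[x^5] = 5x^4
  d/dx[4xy] = 4x·y' + 4y
  d/dx[y^2] = 2y·y'
  d/dx[-9] = 0
Adding these up, d/dx[F] = 0 becomes
  (5x^4 + 4y) + (4x + 2y)·y' = 0,
so isolating y',
  dy/dx = -(5x^4 + 4y)/(4x + 2y) = (-5x^4 - 4y)/(2(2x + y))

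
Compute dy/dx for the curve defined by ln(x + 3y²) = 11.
Apply d/dx to both sides, remembering that y depends on x. Each occurrence of y therefore brings in a y' = dy/dx via the chain rule.

With F(x, y) equal to the left-hand side minus the right, differentiate F term by term:
  d/dx[ln(x + 3y^2)] = (6y·y' + 1)/(x + 3y^2)
  d/dx[-11] = 0
Adding these up, d/dx[F] = 0 becomes
  (1/(x + 3y^2)) + (6y/(x + 3y^2))·y' = 0,
so isolating y',
  dy/dx = -(1/(x + 3y^2))/(6y/(x + 3y^2)) = -1/(6y)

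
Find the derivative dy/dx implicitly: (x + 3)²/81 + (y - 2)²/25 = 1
Take d/dx of both sides. Since y is implicitly a function of x, the chain rule attaches a y' = dy/dx factor whenever we differentiate through y.

Set F(x, y) = (left side) − (right side), so the curve is F = 0. Differentiating each term of F:
  d/dx[(x + 3)^2/81] = 2x/81 + 2/27
  d/dx[(y - 2)^2/25] = 2·y'(y - 2)/25
  d/dx[-1] = 0

Collecting, the y'-free part is the partial derivative in x and the y' coefficient is the partial derivative in y:
  ∂F/∂x = 2x/81 + 2/27
  ∂F/∂y = 2y/25 - 4/25

so d/dx[F(x, y(x))] = ∂F/∂x + (∂F/∂y)·y' = 0. Rearranging,
  dy/dx = -(∂F/∂x)/(∂F/∂y) = -(2x/81 + 2/27)/(2y/25 - 4/25)
        = -(2(x + 3)/81)/(2(y - 2)/25) = 25(-x - 3)/(81(y - 2))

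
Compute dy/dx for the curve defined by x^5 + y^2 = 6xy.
Apply d/dx to both sides, remembering that y depends on x. Each occurrence of y therefore brings in a y' = dy/dx via the chain rule.

With F(x, y) equal to the left-hand side minus the right, differentiate F term by term:
  d/dx[x^5] = 5x^4
  d/dx[-6xy] = -6x·y' - 6y
  d/dx[y^2] = 2y·y'
Adding these up, d/dx[F] = 0 becomes
  (5x^4 - 6y) + (-6x + 2y)·y' = 0,
so isolating y',
  dy/dx = -(5x^4 - 6y)/(-6x + 2y) = (5x^4 - 6y)/(2(3x - y))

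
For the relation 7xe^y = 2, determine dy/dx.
Differentiate the relation implicitly: treat y = y(x) and apply the chain rule, so every y-derivative picks up a y' = dy/dx factor.

With everything moved to the left-hand side, differentiate term by term:
  d/dx[7x·e^(y)] = 7x·y'·e^(y) + 7e^(y)
  d/dx[-2] = 0

Separating the contributions that come from x directly and those that come through y:
  without y':      7e^(y)
  multiplying y':  7x·e^(y)

so (7e^(y)) + (7x·e^(y))·y' = 0, and therefore
  dy/dx = -(7e^(y))/(7x·e^(y)) = -1/x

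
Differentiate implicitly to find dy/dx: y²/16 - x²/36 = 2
Take d/dx of both sides. Since y is implicitly a function of x, the chain rule attaches a y' = dy/dx factor whenever we differentiate through y.

Set F(x, y) = (left side) − (right side), so the curve is F = 0. Differentiating each term of F:
  d/dx[-x^2/36] = -x/18
  d/dx[y^2/16] = y·y'/8
  d/dx[-2] = 0

Collecting, the y'-free part is the partial derivative in x and the y' coefficient is the partial derivative in y:
  ∂F/∂x = -x/18
  ∂F/∂y = y/8

so d/dx[F(x, y(x))] = ∂F/∂x + (∂F/∂y)·y' = 0. Rearranging,
  dy/dx = -(∂F/∂x)/(∂F/∂y) = -(-x/18)/(y/8) = 4x/(9y)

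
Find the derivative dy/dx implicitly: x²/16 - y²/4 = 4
Differentiate the relation implicitly: treat y = y(x) and apply the chain rule, so every y-derivative picks up a y' = dy/dx factor.

With everything moved to the left-hand side, differentiate term by term:
  d/dx[x^2/16] = x/8
  d/dx[-y^2/4] = -y·y'/2
  d/dx[-4] = 0

Separating the contributions that come from x directly and those that come through y:
  without y':      x/8
  multiplying y':  -y/2

so (x/8) + (-y/2)·y' = 0, and therefore
  dy/dx = -(x/8)/(-y/2) = x/(4y)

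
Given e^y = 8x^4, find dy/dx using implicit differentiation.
Differentiate the relation implicitly: treat y = y(x) and apply the chain rule, so every y-derivative picks up a y' = dy/dx factor.

With everything moved to the left-hand side, differentiate term by term:
  d/dx[-8x^4] = -32x^3
  d/dx[e^(y)] = y'·e^(y)

Separating the contributions that come from x directly and those that come through y:
  without y':      -32x^3
  multiplying y':  e^(y)

so (-32x^3) + (e^(y))·y' = 0, and therefore
  dy/dx = -(-32x^3)/(e^(y)) = 32x^3e^(-y)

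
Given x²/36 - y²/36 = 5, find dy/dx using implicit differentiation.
Differentiate both sides with respect to x, treating y as y(x). By the chain rule, any term containing y contributes a factor of y' = dy/dx when we differentiate it.

Move every term to one side and write the relation as F(x, y) = 0. Term by term,
  d/dx[x^2/36] = x/18
  d/dx[-y^2/36] = -y·y'/18
  d/dx[-5] = 0

The pieces without y' make up ∂F/∂x and the coefficient of y' is ∂F/∂y:
  ∂F/∂x = x/18,
  ∂F/∂y = -y/18.

Since d/dx[F] = ∂F/∂x + (∂F/∂y)·y' = 0, solve for y':
  (∂F/∂y)·y' = -∂F/∂x
  dy/dx = -(∂F/∂x)/(∂F/∂y) = -(x/18)/(-y/18) = x/y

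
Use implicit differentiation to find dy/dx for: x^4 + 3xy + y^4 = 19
Differentiate both sides with respect to x, treating y as y(x). By the chain rule, any term containing y contributes a factor of y' = dy/dx when we differentiate it.

Move every term to one side and write the relation as F(x, y) = 0. Term by term,
  d/dx[x^4] = 4x^3
  d/dx[3xy] = 3x·y' + 3y
  d/dx[y^4] = 4y^3·y'
  d/dx[-19] = 0

The pieces without y' make up ∂F/∂x and the coefficient of y' is ∂F/∂y:
  ∂F/∂x = 4x^3 + 3y,
  ∂F/∂y = 3x + 4y^3.

Since d/dx[F] = ∂F/∂x + (∂F/∂y)·y' = 0, solve for y':
  (∂F/∂y)·y' = -∂F/∂x
  dy/dx = -(∂F/∂x)/(∂F/∂y) = -(4x^3 + 3y)/(3x + 4y^3) = (-4x^3 - 3y)/(3x + 4y^3)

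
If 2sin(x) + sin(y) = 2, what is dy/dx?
Differentiate both sides with respect to x, treating y as y(x). By the chain rule, any term containing y contributes a factor of y' = dy/dx when we differentiate it.

Move every term to one side and write the relation as F(x, y) = 0. Term by term,
  d/dx[2sin(x)] = 2cos(x)
  d/dx[sin(y)] = y'·cos(y)
  d/dx[-2] = 0

The pieces without y' make up ∂F/∂x and the coefficient of y' is ∂F/∂y:
  ∂F/∂x = 2cos(x),
  ∂F/∂y = cos(y).

Since d/dx[F] = ∂F/∂x + (∂F/∂y)·y' = 0, solve for y':
  (∂F/∂y)·y' = -∂F/∂x
  dy/dx = -(∂F/∂x)/(∂F/∂y) = -(2cos(x))/(cos(y)) = -2cos(x)/cos(y)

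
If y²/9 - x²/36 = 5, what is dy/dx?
Differentiate the relation implicitly: treat y = y(x) and apply the chain rule, so every y-derivative picks up a y' = dy/dx factor.

With everything moved to the left-hand side, differentiate term by term:
  d/dx[-x^2/36] = -x/18
  d/dx[y^2/9] = 2y·y'/9
  d/dx[-5] = 0

Separating the contributions that come from x directly and those that come through y:
  without y':      -x/18
  multiplying y':  2y/9

so (-x/18) + (2y/9)·y' = 0, and therefore
  dy/dx = -(-x/18)/(2y/9) = x/(4y)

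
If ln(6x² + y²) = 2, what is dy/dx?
Differentiate the relation implicitly: treat y = y(x) and apply the chain rule, so every y-derivative picks up a y' = dy/dx factor.

With everything moved to the left-hand side, differentiate term by term:
  d/dx[ln(6x^2 + y^2)] = (12x + 2y·y')/(6x^2 + y^2)
  d/dx[-2] = 0

Separating the contributions that come from x directly and those that come through y:
  without y':      12x/(6x^2 + y^2)
  multiplying y':  2y/(6x^2 + y^2)

so (12x/(6x^2 + y^2)) + (2y/(6x^2 + y^2))·y' = 0, and therefore
  dy/dx = -(12x/(6x^2 + y^2))/(2y/(6x^2 + y^2)) = -6x/y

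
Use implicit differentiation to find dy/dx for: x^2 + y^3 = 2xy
Take d/dx of both sides. Since y is implicitly a function of x, the chain rule attaches a y' = dy/dx factor whenever we differentiate through y.

Set F(x, y) = (left side) − (right side), so the curve is F = 0. Differentiating each term of F:
  d/dx[x^2] = 2x
  d/dx[-2xy] = -2x·y' - 2y
  d/dx[y^3] = 3y^2·y'

Collecting, the y'-free part is the partial derivative in x and the y' coefficient is the partial derivative in y:
  ∂F/∂x = 2x - 2y
  ∂F/∂y = -2x + 3y^2

so d/dx[F(x, y(x))] = ∂F/∂x + (∂F/∂y)·y' = 0. Rearranging,
  dy/dx = -(∂F/∂x)/(∂F/∂y) = -(2x - 2y)/(-2x + 3y^2) = 2(x - y)/(2x - 3y^2)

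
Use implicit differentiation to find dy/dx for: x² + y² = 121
Take d/dx of both sides. Since y is implicitly a function of x, the chain rule attaches a y' = dy/dx factor whenever we differentiate through y.

Set F(x, y) = (left side) − (right side), so the curve is F = 0. Differentiating each term of F:
  d/dx[x^2] = 2x
  d/dx[y^2] = 2y·y'
  d/dx[-121] = 0

Collecting, the y'-free part is the partial derivative in x and the y' coefficient is the partial derivative in y:
  ∂F/∂x = 2x
  ∂F/∂y = 2y

so d/dx[F(x, y(x))] = ∂F/∂x + (∂F/∂y)·y' = 0. Rearranging,
  dy/dx = -(∂F/∂x)/(∂F/∂y) = -(2x)/(2y) = -x/y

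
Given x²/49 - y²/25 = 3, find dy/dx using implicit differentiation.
Apply d/dx to both sides, remembering that y depends on x. Each occurrence of y therefore brings in a y' = dy/dx via the chain rule.

With F(x, y) equal to the left-hand side minus the right, differentiate F term by term:
  d/dx[x^2/49] = 2x/49
  d/dx[-y^2/25] = -2y·y'/25
  d/dx[-3] = 0
Adding these up, d/dx[F] = 0 becomes
  (2x/49) + (-2y/25)·y' = 0,
so isolating y',
  dy/dx = -(2x/49)/(-2y/25) = 25x/(49y)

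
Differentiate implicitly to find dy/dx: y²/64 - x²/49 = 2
Apply d/dx to both sides, remembering that y depends on x. Each occurrence of y therefore brings in a y' = dy/dx via the chain rule.

With F(x, y) equal to the left-hand side minus the right, differentiate F term by term:
  d/dx[-x^2/49] = -2x/49
  d/dx[y^2/64] = y·y'/32
  d/dx[-2] = 0
Adding these up, d/dx[F] = 0 becomes
  (-2x/49) + (y/32)·y' = 0,
so isolating y',
  dy/dx = -(-2x/49)/(y/32) = 64x/(49y)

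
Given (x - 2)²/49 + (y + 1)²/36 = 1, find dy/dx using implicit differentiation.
Differentiate both sides with respect to x, treating y as y(x). By the chain rule, any term containing y contributes a factor of y' = dy/dx when we differentiate it.

Move every term to one side and write the relation as F(x, y) = 0. Term by term,
  d/dx[(x - 2)^2/49] = 2x/49 - 4/49
  d/dx[(y + 1)^2/36] = y'(y + 1)/18
  d/dx[-1] = 0

The pieces without y' make up ∂F/∂x and the coefficient of y' is ∂F/∂y:
  ∂F/∂x = 2x/49 - 4/49,
  ∂F/∂y = y/18 + 1/18.

Since d/dx[F] = ∂F/∂x + (∂F/∂y)·y' = 0, solve for y':
  (∂F/∂y)·y' = -∂F/∂x
  dy/dx = -(∂F/∂x)/(∂F/∂y) = -(2x/49 - 4/49)/(y/18 + 1/18)
        = -(2(x - 2)/49)/((y + 1)/18) = 36(2 - x)/(49(y + 1))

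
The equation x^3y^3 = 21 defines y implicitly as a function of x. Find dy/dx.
Differentiate both sides with respect to x, treating y as y(x). By the chain rule, any term containing y contributes a factor of y' = dy/dx when we differentiate it.

Move every term to one side and write the relation as F(x, y) = 0. Term by term,
  d/dx[x^3y^3] = 3x^3y^2·y' + 3x^2y^3
  d/dx[-21] = 0

The pieces without y' make up ∂F/∂x and the coefficient of y' is ∂F/∂y:
  ∂F/∂x = 3x^2y^3,
  ∂F/∂y = 3x^3y^2.

Since d/dx[F] = ∂F/∂x + (∂F/∂y)·y' = 0, solve for y':
  (∂F/∂y)·y' = -∂F/∂x
  dy/dx = -(∂F/∂x)/(∂F/∂y) = -(3x^2y^3)/(3x^3y^2) = -y/x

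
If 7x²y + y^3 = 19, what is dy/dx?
Differentiate the relation implicitly: treat y = y(x) and apply the chain rule, so every y-derivative picks up a y' = dy/dx factor.

With everything moved to the left-hand side, differentiate term by term:
  d/dx[7x^2y] = 7x^2·y' + 14xy
  d/dx[y^3] = 3y^2·y'
  d/dx[-19] = 0

Separating the contributions that come from x directly and those that come through y:
  without y':      14xy
  multiplying y':  7x^2 + 3y^2

so (14xy) + (7x^2 + 3y^2)·y' = 0, and therefore
  dy/dx = -(14xy)/(7x^2 + 3y^2) = -14xy/(7x^2 + 3y^2)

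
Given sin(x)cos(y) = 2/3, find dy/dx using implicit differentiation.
Differentiate the relation implicitly: treat y = y(x) and apply the chain rule, so every y-derivative picks up a y' = dy/dx factor.

With everything moved to the left-hand side, differentiate term by term:
  d/dx[sin(x)·cos(y)] = -y'·sin(x)·sin(y) + cos(x)·cos(y)
  d/dx[-2/3] = 0

Separating the contributions that come from x directly and those that come through y:
  without y':      cos(x)·cos(y)
  multiplying y':  -sin(x)·sin(y)

so (cos(x)·cos(y)) + (-sin(x)·sin(y))·y' = 0, and therefore
  dy/dx = -(cos(x)·cos(y))/(-sin(x)·sin(y)) = 1/(tan(x)·tan(y))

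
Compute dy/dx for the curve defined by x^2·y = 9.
Take d/dx of both sides. Since y is implicitly a function of x, the chain rule attaches a y' = dy/dx factor whenever we differentiate through y.

Set F(x, y) = (left side) − (right side), so the curve is F = 0. Differentiating each term of F:
  d/dx[x^2y] = x^2·y' + 2xy
  d/dx[-9] = 0

Collecting, the y'-free part is the partial derivative in x and the y' coefficient is the partial derivative in y:
  ∂F/∂x = 2xy
  ∂F/∂y = x^2

so d/dx[F(x, y(x))] = ∂F/∂x + (∂F/∂y)·y' = 0. Rearranging,
  dy/dx = -(∂F/∂x)/(∂F/∂y) = -(2xy)/(x^2) = -2y/x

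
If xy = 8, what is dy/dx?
Differentiate both sides with respect to x, treating y as y(x). By the chain rule, any term containing y contributes a factor of y' = dy/dx when we differentiate it.

Move every term to one side and write the relation as F(x, y) = 0. Term by term,
  d/dx[xy] = x·y' + y
  d/dx[-8] = 0

The pieces without y' make up ∂F/∂x and the coefficient of y' is ∂F/∂y:
  ∂F/∂x = y,
  ∂F/∂y = x.

Since d/dx[F] = ∂F/∂x + (∂F/∂y)·y' = 0, solve for y':
  (∂F/∂y)·y' = -∂F/∂x
  dy/dx = -(∂F/∂x)/(∂F/∂y) = -(y)/(x) = -y/x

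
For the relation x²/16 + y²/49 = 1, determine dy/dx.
Differentiate the relation implicitly: treat y = y(x) and apply the chain rule, so every y-derivative picks up a y' = dy/dx factor.

With everything moved to the left-hand side, differentiate term by term:
  d/dx[x^2/16] = x/8
  d/dx[y^2/49] = 2y·y'/49
  d/dx[-1] = 0

Separating the contributions that come from x directly and those that come through y:
  without y':      x/8
  multiplying y':  2y/49

so (x/8) + (2y/49)·y' = 0, and therefore
  dy/dx = -(x/8)/(2y/49) = -49x/(16y)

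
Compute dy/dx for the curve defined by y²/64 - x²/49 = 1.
Differentiate the relation implicitly: treat y = y(x) and apply the chain rule, so every y-derivative picks up a y' = dy/dx factor.

With everything moved to the left-hand side, differentiate term by term:
  d/dx[-x^2/49] = -2x/49
  d/dx[y^2/64] = y·y'/32
  d/dx[-1] = 0

Separating the contributions that come from x directly and those that come through y:
  without y':      -2x/49
  multiplying y':  y/32

so (-2x/49) + (y/32)·y' = 0, and therefore
  dy/dx = -(-2x/49)/(y/32) = 64x/(49y)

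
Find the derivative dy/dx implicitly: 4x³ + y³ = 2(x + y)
Apply d/dx to both sides, remembering that y depends on x. Each occurrence of y therefore brings in a y' = dy/dx via the chain rule.

With F(x, y) equal to the left-hand side minus the right, differentiate F term by term:
  d/dx[4x^3] = 12x^2
  d/dx[-2x] = -2
  d/dx[y^3] = 3y^2·y'
  d/dx[-2y] = -2·y'
Adding these up, d/dx[F] = 0 becomes
  (12x^2 - 2) + (3y^2 - 2)·y' = 0,
so isolating y',
  dy/dx = -(12x^2 - 2)/(3y^2 - 2) = 2(1 - 6x^2)/(3y^2 - 2)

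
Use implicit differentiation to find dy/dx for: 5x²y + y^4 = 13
Differentiate the relation implicitly: treat y = y(x) and apply the chain rule, so every y-derivative picks up a y' = dy/dx factor.

With everything moved to the left-hand side, differentiate term by term:
  d/dx[5x^2y] = 5x^2·y' + 10xy
  d/dx[y^4] = 4y^3·y'
  d/dx[-13] = 0

Separating the contributions that come from x directly and those that come through y:
  without y':      10xy
  multiplying y':  5x^2 + 4y^3

so (10xy) + (5x^2 + 4y^3)·y' = 0, and therefore
  dy/dx = -(10xy)/(5x^2 + 4y^3) = -10xy/(5x^2 + 4y^3)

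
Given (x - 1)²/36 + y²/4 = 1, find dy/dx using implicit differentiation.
Apply d/dx to both sides, remembering that y depends on x. Each occurrence of y therefore brings in a y' = dy/dx via the chain rule.

With F(x, y) equal to the left-hand side minus the right, differentiate F term by term:
  d/dx[y^2/4] = y·y'/2
  d/dx[(x - 1)^2/36] = x/18 - 1/18
  d/dx[-1] = 0
Adding these up, d/dx[F] = 0 becomes
  (x/18 - 1/18) + (y/2)·y' = 0,
so isolating y',
  dy/dx = -(x/18 - 1/18)/(y/2)
        = -((x - 1)/18)/(y/2) = (1 - x)/(9y)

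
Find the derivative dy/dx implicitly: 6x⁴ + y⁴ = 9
Apply d/dx to both sides, remembering that y depends on x. Each occurrence of y therefore brings in a y' = dy/dx via the chain rule.

With F(x, y) equal to the left-hand side minus the right, differentiate F term by term:
  d/dx[6x^4] = 24x^3
  d/dx[y^4] = 4y^3·y'
  d/dx[-9] = 0
Adding these up, d/dx[F] = 0 becomes
  (24x^3) + (4y^3)·y' = 0,
so isolating y',
  dy/dx = -(24x^3)/(4y^3) = -6x^3/y^3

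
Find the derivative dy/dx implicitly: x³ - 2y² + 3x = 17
Differentiate both sides with respect to x, treating y as y(x). By the chain rule, any term containing y contributes a factor of y' = dy/dx when we differentiate it.

Move every term to one side and write the relation as F(x, y) = 0. Term by term,
  d/dx[x^3] = 3x^2
  d/dx[3x] = 3
  d/dx[-2y^2] = -4y·y'
  d/dx[-17] = 0

The pieces without y' make up ∂F/∂x and the coefficient of y' is ∂F/∂y:
  ∂F/∂x = 3x^2 + 3,
  ∂F/∂y = -4y.

Since d/dx[F] = ∂F/∂x + (∂F/∂y)·y' = 0, solve for y':
  (∂F/∂y)·y' = -∂F/∂x
  dy/dx = -(∂F/∂x)/(∂F/∂y) = -(3x^2 + 3)/(-4y) = 3(x^2 + 1)/(4y)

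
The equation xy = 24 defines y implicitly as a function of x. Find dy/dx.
Differentiate both sides with respect to x, treating y as y(x). By the chain rule, any term containing y contributes a factor of y' = dy/dx when we differentiate it.

Move every term to one side and write the relation as F(x, y) = 0. Term by term,
  d/dx[xy] = x·y' + y
  d/dx[-24] = 0

The pieces without y' make up ∂F/∂x and the coefficient of y' is ∂F/∂y:
  ∂F/∂x = y,
  ∂F/∂y = x.

Since d/dx[F] = ∂F/∂x + (∂F/∂y)·y' = 0, solve for y':
  (∂F/∂y)·y' = -∂F/∂x
  dy/dx = -(∂F/∂x)/(∂F/∂y) = -(y)/(x) = -y/x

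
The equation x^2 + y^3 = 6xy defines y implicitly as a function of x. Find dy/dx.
Apply d/dx to both sides, remembering that y depends on x. Each occurrence of y therefore brings in a y' = dy/dx via the chain rule.

With F(x, y) equal to the left-hand side minus the right, differentiate F term by term:
  d/dx[x^2] = 2x
  d/dx[-6xy] = -6x·y' - 6y
  d/dx[y^3] = 3y^2·y'
Adding these up, d/dx[F] = 0 becomes
  (2x - 6y) + (-6x + 3y^2)·y' = 0,
so isolating y',
  dy/dx = -(2x - 6y)/(-6x + 3y^2) = 2(x - 3y)/(3(2x - y^2))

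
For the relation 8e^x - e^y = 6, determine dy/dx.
Take d/dx of both sides. Since y is implicitly a function of x, the chain rule attaches a y' = dy/dx factor whenever we differentiate through y.

Set F(x, y) = (left side) − (right side), so the curve is F = 0. Differentiating each term of F:
  d/dx[8e^(x)] = 8e^(x)
  d/dx[-e^(y)] = -y'·e^(y)
  d/dx[-6] = 0

Collecting, the y'-free part is the partial derivative in x and the y' coefficient is the partial derivative in y:
  ∂F/∂x = 8e^(x)
  ∂F/∂y = -e^(y)

so d/dx[F(x, y(x))] = ∂F/∂x + (∂F/∂y)·y' = 0. Rearranging,
  dy/dx = -(∂F/∂x)/(∂F/∂y) = -(8e^(x))/(-e^(y)) = 8e^(x - y)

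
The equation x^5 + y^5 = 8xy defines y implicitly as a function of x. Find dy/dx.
Differentiate the relation implicitly: treat y = y(x) and apply the chain rule, so every y-derivative picks up a y' = dy/dx factor.

With everything moved to the left-hand side, differentiate term by term:
  d/dx[x^5] = 5x^4
  d/dx[-8xy] = -8x·y' - 8y
  d/dx[y^5] = 5y^4·y'

Separating the contributions that come from x directly and those that come through y:
  without y':      5x^4 - 8y
  multiplying y':  -8x + 5y^4

so (5x^4 - 8y) + (-8x + 5y^4)·y' = 0, and therefore
  dy/dx = -(5x^4 - 8y)/(-8x + 5y^4) = (5x^4 - 8y)/(8x - 5y^4)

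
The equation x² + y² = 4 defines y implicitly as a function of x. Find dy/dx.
Differentiate both sides with respect to x, treating y as y(x). By the chain rule, any term containing y contributes a factor of y' = dy/dx when we differentiate it.

Move every term to one side and write the relation as F(x, y) = 0. Term by term,
  d/dx[x^2] = 2x
  d/dx[y^2] = 2y·y'
  d/dx[-4] = 0

The pieces without y' make up ∂F/∂x and the coefficient of y' is ∂F/∂y:
  ∂F/∂x = 2x,
  ∂F/∂y = 2y.

Since d/dx[F] = ∂F/∂x + (∂F/∂y)·y' = 0, solve for y':
  (∂F/∂y)·y' = -∂F/∂x
  dy/dx = -(∂F/∂x)/(∂F/∂y) = -(2x)/(2y) = -x/y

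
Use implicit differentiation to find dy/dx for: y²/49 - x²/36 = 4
Take d/dx of both sides. Since y is implicitly a function of x, the chain rule attaches a y' = dy/dx factor whenever we differentiate through y.

Set F(x, y) = (left side) − (right side), so the curve is F = 0. Differentiating each term of F:
  d/dx[-x^2/36] = -x/18
  d/dx[y^2/49] = 2y·y'/49
  d/dx[-4] = 0

Collecting, the y'-free part is the partial derivative in x and the y' coefficient is the partial derivative in y:
  ∂F/∂x = -x/18
  ∂F/∂y = 2y/49

so d/dx[F(x, y(x))] = ∂F/∂x + (∂F/∂y)·y' = 0. Rearranging,
  dy/dx = -(∂F/∂x)/(∂F/∂y) = -(-x/18)/(2y/49) = 49x/(36y)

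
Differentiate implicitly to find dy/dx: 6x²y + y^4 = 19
Apply d/dx to both sides, remembering that y depends on x. Each occurrence of y therefore brings in a y' = dy/dx via the chain rule.

With F(x, y) equal to the left-hand side minus the right, differentiate F term by term:
  d/dx[6x^2y] = 6x^2·y' + 12xy
  d/dx[y^4] = 4y^3·y'
  d/dx[-19] = 0
Adding these up, d/dx[F] = 0 becomes
  (12xy) + (6x^2 + 4y^3)·y' = 0,
so isolating y',
  dy/dx = -(12xy)/(6x^2 + 4y^3) = -6xy/(3x^2 + 2y^3)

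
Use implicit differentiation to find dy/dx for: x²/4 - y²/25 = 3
Apply d/dx to both sides, remembering that y depends on x. Each occurrence of y therefore brings in a y' = dy/dx via the chain rule.

With F(x, y) equal to the left-hand side minus the right, differentiate F term by term:
  d/dx[x^2/4] = x/2
  d/dx[-y^2/25] = -2y·y'/25
  d/dx[-3] = 0
Adding these up, d/dx[F] = 0 becomes
  (x/2) + (-2y/25)·y' = 0,
so isolating y',
  dy/dx = -(x/2)/(-2y/25) = 25x/(4y)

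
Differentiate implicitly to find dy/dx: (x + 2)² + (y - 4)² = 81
Differentiate the relation implicitly: treat y = y(x) and apply the chain rule, so every y-derivative picks up a y' = dy/dx factor.

With everything moved to the left-hand side, differentiate term by term:
  d/dx[(x + 2)^2] = 2x + 4
  d/dx[(y - 4)^2] = 2·y'(y - 4)
  d/dx[-81] = 0

Separating the contributions that come from x directly and those that come through y:
  without y':      2x + 4
  multiplying y':  2y - 8

so (2x + 4) + (2y - 8)·y' = 0, and therefore
  dy/dx = -(2x + 4)/(2y - 8) = (-x - 2)/(y - 4)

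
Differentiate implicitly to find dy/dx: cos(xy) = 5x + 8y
Differentiate the relation implicitly: treat y = y(x) and apply the chain rule, so every y-derivative picks up a y' = dy/dx factor.

With everything moved to the left-hand side, differentiate term by term:
  d/dx[-5x] = -5
  d/dx[-8y] = -8·y'
  d/dx[cos(xy)] = -(x·y' + y)·sin(xy)

Separating the contributions that come from x directly and those that come through y:
  without y':      -y·sin(xy) - 5
  multiplying y':  -x·sin(xy) - 8

so (-y·sin(xy) - 5) + (-x·sin(xy) - 8)·y' = 0, and therefore
  dy/dx = -(-y·sin(xy) - 5)/(-x·sin(xy) - 8) = -(y·sin(xy) + 5)/(x·sin(xy) + 8)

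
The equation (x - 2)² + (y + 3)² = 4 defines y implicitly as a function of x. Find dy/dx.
Take d/dx of both sides. Since y is implicitly a function of x, the chain rule attaches a y' = dy/dx factor whenever we differentiate through y.

Set F(x, y) = (left side) − (right side), so the curve is F = 0. Differentiating each term of F:
  d/dx[(x - 2)^2] = 2x - 4
  d/dx[(y + 3)^2] = 2·y'(y + 3)
  d/dx[-4] = 0

Collecting, the y'-free part is the partial derivative in x and the y' coefficient is the partial derivative in y:
  ∂F/∂x = 2x - 4
  ∂F/∂y = 2y + 6

so d/dx[F(x, y(x))] = ∂F/∂x + (∂F/∂y)·y' = 0. Rearranging,
  dy/dx = -(∂F/∂x)/(∂F/∂y) = -(2x - 4)/(2y + 6) = (2 - x)/(y + 3)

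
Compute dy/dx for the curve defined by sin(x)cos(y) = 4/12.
Differentiate both sides with respect to x, treating y as y(x). By the chain rule, any term containing y contributes a factor of y' = dy/dx when we differentiate it.

Move every term to one side and write the relation as F(x, y) = 0. Term by term,
  d/dx[sin(x)·cos(y)] = -y'·sin(x)·sin(y) + cos(x)·cos(y)
  d/dx[-1/3] = 0

The pieces without y' make up ∂F/∂x and the coefficient of y' is ∂F/∂y:
  ∂F/∂x = cos(x)·cos(y),
  ∂F/∂y = -sin(x)·sin(y).

Since d/dx[F] = ∂F/∂x + (∂F/∂y)·y' = 0, solve for y':
  (∂F/∂y)·y' = -∂F/∂x
  dy/dx = -(∂F/∂x)/(∂F/∂y) = -(cos(x)·cos(y))/(-sin(x)·sin(y)) = 1/(tan(x)·tan(y))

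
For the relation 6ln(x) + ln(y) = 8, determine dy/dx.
Take d/dx of both sides. Since y is implicitly a function of x, the chain rule attaches a y' = dy/dx factor whenever we differentiate through y.

Set F(x, y) = (left side) − (right side), so the curve is F = 0. Differentiating each term of F:
  d/dx[6ln(x)] = 6/x
  d/dx[ln(y)] = y'/y
  d/dx[-8] = 0

Collecting, the y'-free part is the partial derivative in x and the y' coefficient is the partial derivative in y:
  ∂F/∂x = 6/x
  ∂F/∂y = 1/y

so d/dx[F(x, y(x))] = ∂F/∂x + (∂F/∂y)·y' = 0. Rearranging,
  dy/dx = -(∂F/∂x)/(∂F/∂y) = -(6/x)/(1/y) = -6y/x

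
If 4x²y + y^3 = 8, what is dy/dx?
Take d/dx of both sides. Since y is implicitly a function of x, the chain rule attaches a y' = dy/dx factor whenever we differentiate through y.

Set F(x, y) = (left side) − (right side), so the curve is F = 0. Differentiating each term of F:
  d/dx[4x^2y] = 4x^2·y' + 8xy
  d/dx[y^3] = 3y^2·y'
  d/dx[-8] = 0

Collecting, the y'-free part is the partial derivative in x and the y' coefficient is the partial derivative in y:
  ∂F/∂x = 8xy
  ∂F/∂y = 4x^2 + 3y^2

so d/dx[F(x, y(x))] = ∂F/∂x + (∂F/∂y)·y' = 0. Rearranging,
  dy/dx = -(∂F/∂x)/(∂F/∂y) = -(8xy)/(4x^2 + 3y^2) = -8xy/(4x^2 + 3y^2)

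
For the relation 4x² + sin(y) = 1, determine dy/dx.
Differentiate the relation implicitly: treat y = y(x) and apply the chain rule, so every y-derivative picks up a y' = dy/dx factor.

With everything moved to the left-hand side, differentiate term by term:
  d/dx[4x^2] = 8x
  d/dx[sin(y)] = y'·cos(y)
  d/dx[-1] = 0

Separating the contributions that come from x directly and those that come through y:
  without y':      8x
  multiplying y':  cos(y)

so (8x) + (cos(y))·y' = 0, and therefore
  dy/dx = -(8x)/(cos(y)) = -8x/cos(y)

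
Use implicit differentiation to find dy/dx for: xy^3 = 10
Apply d/dx to both sides, remembering that y depends on x. Each occurrence of y therefore brings in a y' = dy/dx via the chain rule.

With F(x, y) equal to the left-hand side minus the right, differentiate F term by term:
  d/dx[xy^3] = 3xy^2·y' + y^3
  d/dx[-10] = 0
Adding these up, d/dx[F] = 0 becomes
  (y^3) + (3xy^2)·y' = 0,
so isolating y',
  dy/dx = -(y^3)/(3xy^2) = -y/(3x)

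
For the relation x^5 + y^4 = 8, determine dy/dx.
Differentiate both sides with respect to x, treating y as y(x). By the chain rule, any term containing y contributes a factor of y' = dy/dx when we differentiate it.

Move every term to one side and write the relation as F(x, y) = 0. Term by term,
  d/dx[x^5] = 5x^4
  d/dx[y^4] = 4y^3·y'
  d/dx[-8] = 0

The pieces without y' make up ∂F/∂x and the coefficient of y' is ∂F/∂y:
  ∂F/∂x = 5x^4,
  ∂F/∂y = 4y^3.

Since d/dx[F] = ∂F/∂x + (∂F/∂y)·y' = 0, solve for y':
  (∂F/∂y)·y' = -∂F/∂x
  dy/dx = -(∂F/∂x)/(∂F/∂y) = -(5x^4)/(4y^3) = -5x^4/(4y^3)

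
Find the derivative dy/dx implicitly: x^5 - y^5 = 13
Differentiate both sides with respect to x, treating y as y(x). By the chain rule, any term containing y contributes a factor of y' = dy/dx when we differentiate it.

Move every term to one side and write the relation as F(x, y) = 0. Term by term,
  d/dx[x^5] = 5x^4
  d/dx[-y^5] = -5y^4·y'
  d/dx[-13] = 0

The pieces without y' make up ∂F/∂x and the coefficient of y' is ∂F/∂y:
  ∂F/∂x = 5x^4,
  ∂F/∂y = -5y^4.

Since d/dx[F] = ∂F/∂x + (∂F/∂y)·y' = 0, solve for y':
  (∂F/∂y)·y' = -∂F/∂x
  dy/dx = -(∂F/∂x)/(∂F/∂y) = -(5x^4)/(-5y^4) = x^4/y^4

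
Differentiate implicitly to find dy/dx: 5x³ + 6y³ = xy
Apply d/dx to both sides, remembering that y depends on x. Each occurrence of y therefore brings in a y' = dy/dx via the chain rule.

With F(x, y) equal to the left-hand side minus the right, differentiate F term by term:
  d/dx[5x^3] = 15x^2
  d/dx[-xy] = -x·y' - y
  d/dx[6y^3] = 18y^2·y'
Adding these up, d/dx[F] = 0 becomes
  (15x^2 - y) + (-x + 18y^2)·y' = 0,
so isolating y',
  dy/dx = -(15x^2 - y)/(-x + 18y^2) = (15x^2 - y)/(x - 18y^2)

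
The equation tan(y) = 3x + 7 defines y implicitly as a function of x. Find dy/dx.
Apply d/dx to both sides, remembering that y depends on x. Each occurrence of y therefore brings in a y' = dy/dx via the chain rule.

With F(x, y) equal to the left-hand side minus the right, differentiate F term by term:
  d/dx[-3x] = -3
  d/dx[tan(y)] = y'(tan(y)^2 + 1)
  d/dx[-7] = 0
Adding these up, d/dx[F] = 0 becomes
  (-3) + (tan(y)^2 + 1)·y' = 0,
so isolating y',
  dy/dx = -(-3)/(tan(y)^2 + 1) = 3cos(y)^2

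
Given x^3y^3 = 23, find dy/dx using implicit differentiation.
Differentiate the relation implicitly: treat y = y(x) and apply the chain rule, so every y-derivative picks up a y' = dy/dx factor.

With everything moved to the left-hand side, differentiate term by term:
  d/dx[x^3y^3] = 3x^3y^2·y' + 3x^2y^3
  d/dx[-23] = 0

Separating the contributions that come from x directly and those that come through y:
  without y':      3x^2y^3
  multiplying y':  3x^3y^2

so (3x^2y^3) + (3x^3y^2)·y' = 0, and therefore
  dy/dx = -(3x^2y^3)/(3x^3y^2) = -y/x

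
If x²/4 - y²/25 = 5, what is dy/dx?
Apply d/dx to both sides, remembering that y depends on x. Each occurrence of y therefore brings in a y' = dy/dx via the chain rule.

With F(x, y) equal to the left-hand side minus the right, differentiate F term by term:
  d/dx[x^2/4] = x/2
  d/dx[-y^2/25] = -2y·y'/25
  d/dx[-5] = 0
Adding these up, d/dx[F] = 0 becomes
  (x/2) + (-2y/25)·y' = 0,
so isolating y',
  dy/dx = -(x/2)/(-2y/25) = 25x/(4y)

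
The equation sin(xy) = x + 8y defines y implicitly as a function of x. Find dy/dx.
Differentiate the relation implicitly: treat y = y(x) and apply the chain rule, so every y-derivative picks up a y' = dy/dx factor.

With everything moved to the left-hand side, differentiate term by term:
  d/dx[-x] = -1
  d/dx[-8y] = -8·y'
  d/dx[sin(xy)] = (x·y' + y)·cos(xy)

Separating the contributions that come from x directly and those that come through y:
  without y':      y·cos(xy) - 1
  multiplying y':  x·cos(xy) - 8

so (y·cos(xy) - 1) + (x·cos(xy) - 8)·y' = 0, and therefore
  dy/dx = -(y·cos(xy) - 1)/(x·cos(xy) - 8) = (-y·cos(xy) + 1)/(x·cos(xy) - 8)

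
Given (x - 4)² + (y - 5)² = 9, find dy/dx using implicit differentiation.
Differentiate the relation implicitly: treat y = y(x) and apply the chain rule, so every y-derivative picks up a y' = dy/dx factor.

With everything moved to the left-hand side, differentiate term by term:
  d/dx[(x - 4)^2] = 2x - 8
  d/dx[(y - 5)^2] = 2·y'(y - 5)
  d/dx[-9] = 0

Separating the contributions that come from x directly and those that come through y:
  without y':      2x - 8
  multiplying y':  2y - 10

so (2x - 8) + (2y - 10)·y' = 0, and therefore
  dy/dx = -(2x - 8)/(2y - 10) = (4 - x)/(y - 5)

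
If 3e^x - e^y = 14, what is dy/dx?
Differentiate the relation implicitly: treat y = y(x) and apply the chain rule, so every y-derivative picks up a y' = dy/dx factor.

With everything moved to the left-hand side, differentiate term by term:
  d/dx[3e^(x)] = 3e^(x)
  d/dx[-e^(y)] = -y'·e^(y)
  d/dx[-14] = 0

Separating the contributions that come from x directly and those that come through y:
  without y':      3e^(x)
  multiplying y':  -e^(y)

so (3e^(x)) + (-e^(y))·y' = 0, and therefore
  dy/dx = -(3e^(x))/(-e^(y)) = 3e^(x - y)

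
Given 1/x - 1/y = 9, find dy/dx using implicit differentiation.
Take d/dx of both sides. Since y is implicitly a function of x, the chain rule attaches a y' = dy/dx factor whenever we differentiate through y.

Set F(x, y) = (left side) − (right side), so the curve is F = 0. Differentiating each term of F:
  d/dx[-1/y] = y'/y^2
  d/dx[1/x] = -1/x^2
  d/dx[-9] = 0

Collecting, the y'-free part is the partial derivative in x and the y' coefficient is the partial derivative in y:
  ∂F/∂x = -1/x^2
  ∂F/∂y = y^(-2)

so d/dx[F(x, y(x))] = ∂F/∂x + (∂F/∂y)·y' = 0. Rearranging,
  dy/dx = -(∂F/∂x)/(∂F/∂y) = -(-1/x^2)/(y^(-2)) = y^2/x^2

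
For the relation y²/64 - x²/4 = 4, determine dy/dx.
Differentiate the relation implicitly: treat y = y(x) and apply the chain rule, so every y-derivative picks up a y' = dy/dx factor.

With everything moved to the left-hand side, differentiate term by term:
  d/dx[-x^2/4] = -x/2
  d/dx[y^2/64] = y·y'/32
  d/dx[-4] = 0

Separating the contributions that come from x directly and those that come through y:
  without y':      -x/2
  multiplying y':  y/32

so (-x/2) + (y/32)·y' = 0, and therefore
  dy/dx = -(-x/2)/(y/32) = 16x/y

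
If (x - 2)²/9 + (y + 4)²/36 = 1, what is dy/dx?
Apply d/dx to both sides, remembering that y depends on x. Each occurrence of y therefore brings in a y' = dy/dx via the chain rule.

With F(x, y) equal to the left-hand side minus the right, differentiate F term by term:
  d/dx[(x - 2)^2/9] = 2x/9 - 4/9
  d/dx[(y + 4)^2/36] = y'(y + 4)/18
  d/dx[-1] = 0
Adding these up, d/dx[F] = 0 becomes
  (2x/9 - 4/9) + (y/18 + 2/9)·y' = 0,
so isolating y',
  dy/dx = -(2x/9 - 4/9)/(y/18 + 2/9)
        = -(2(x - 2)/9)/((y + 4)/18) = 4(2 - x)/(y + 4)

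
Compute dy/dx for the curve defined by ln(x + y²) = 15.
Differentiate the relation implicitly: treat y = y(x) and apply the chain rule, so every y-derivative picks up a y' = dy/dx factor.

With everything moved to the left-hand side, differentiate term by term:
  d/dx[ln(x + y^2)] = (2y·y' + 1)/(x + y^2)
  d/dx[-15] = 0

Separating the contributions that come from x directly and those that come through y:
  without y':      1/(x + y^2)
  multiplying y':  2y/(x + y^2)

so (1/(x + y^2)) + (2y/(x + y^2))·y' = 0, and therefore
  dy/dx = -(1/(x + y^2))/(2y/(x + y^2)) = -1/(2y)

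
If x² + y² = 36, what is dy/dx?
Take d/dx of both sides. Since y is implicitly a function of x, the chain rule attaches a y' = dy/dx factor whenever we differentiate through y.

Set F(x, y) = (left side) − (right side), so the curve is F = 0. Differentiating each term of F:
  d/dx[x^2] = 2x
  d/dx[y^2] = 2y·y'
  d/dx[-36] = 0

Collecting, the y'-free part is the partial derivative in x and the y' coefficient is the partial derivative in y:
  ∂F/∂x = 2x
  ∂F/∂y = 2y

so d/dx[F(x, y(x))] = ∂F/∂x + (∂F/∂y)·y' = 0. Rearranging,
  dy/dx = -(∂F/∂x)/(∂F/∂y) = -(2x)/(2y) = -x/y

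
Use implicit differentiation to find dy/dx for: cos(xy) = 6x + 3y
Take d/dx of both sides. Since y is implicitly a function of x, the chain rule attaches a y' = dy/dx factor whenever we differentiate through y.

Set F(x, y) = (left side) − (right side), so the curve is F = 0. Differentiating each term of F:
  d/dx[-6x] = -6
  d/dx[-3y] = -3·y'
  d/dx[cos(xy)] = -(x·y' + y)·sin(xy)

Collecting, the y'-free part is the partial derivative in x and the y' coefficient is the partial derivative in y:
  ∂F/∂x = -y·sin(xy) - 6
  ∂F/∂y = -x·sin(xy) - 3

so d/dx[F(x, y(x))] = ∂F/∂x + (∂F/∂y)·y' = 0. Rearranging,
  dy/dx = -(∂F/∂x)/(∂F/∂y) = -(-y·sin(xy) - 6)/(-x·sin(xy) - 3) = -(y·sin(xy) + 6)/(x·sin(xy) + 3)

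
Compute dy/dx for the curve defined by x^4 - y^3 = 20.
Apply d/dx to both sides, remembering that y depends on x. Each occurrence of y therefore brings in a y' = dy/dx via the chain rule.

With F(x, y) equal to the left-hand side minus the right, differentiate F term by term:
  d/dx[x^4] = 4x^3
  d/dx[-y^3] = -3y^2·y'
  d/dx[-20] = 0
Adding these up, d/dx[F] = 0 becomes
  (4x^3) + (-3y^2)·y' = 0,
so isolating y',
  dy/dx = -(4x^3)/(-3y^2) = 4x^3/(3y^2)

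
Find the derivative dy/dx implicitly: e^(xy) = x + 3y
Differentiate the relation implicitly: treat y = y(x) and apply the chain rule, so every y-derivative picks up a y' = dy/dx factor.

With everything moved to the left-hand side, differentiate term by term:
  d/dx[-x] = -1
  d/dx[-3y] = -3·y'
  d/dx[e^(xy)] = (x·y' + y)·e^(xy)

Separating the contributions that come from x directly and those that come through y:
  without y':      y·e^(xy) - 1
  multiplying y':  x·e^(xy) - 3

so (y·e^(xy) - 1) + (x·e^(xy) - 3)·y' = 0, and therefore
  dy/dx = -(y·e^(xy) - 1)/(x·e^(xy) - 3) = (-y·e^(xy) + 1)/(x·e^(xy) - 3)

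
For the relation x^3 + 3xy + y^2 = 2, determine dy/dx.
Take d/dx of both sides. Since y is implicitly a function of x, the chain rule attaches a y' = dy/dx factor whenever we differentiate through y.

Set F(x, y) = (left side) − (right side), so the curve is F = 0. Differentiating each term of F:
  d/dx[x^3] = 3x^2
  d/dx[3xy] = 3x·y' + 3y
  d/dx[y^2] = 2y·y'
  d/dx[-2] = 0

Collecting, the y'-free part is the partial derivative in x and the y' coefficient is the partial derivative in y:
  ∂F/∂x = 3x^2 + 3y
  ∂F/∂y = 3x + 2y

so d/dx[F(x, y(x))] = ∂F/∂x + (∂F/∂y)·y' = 0. Rearranging,
  dy/dx = -(∂F/∂x)/(∂F/∂y) = -(3x^2 + 3y)/(3x + 2y) = 3(-x^2 - y)/(3x + 2y)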